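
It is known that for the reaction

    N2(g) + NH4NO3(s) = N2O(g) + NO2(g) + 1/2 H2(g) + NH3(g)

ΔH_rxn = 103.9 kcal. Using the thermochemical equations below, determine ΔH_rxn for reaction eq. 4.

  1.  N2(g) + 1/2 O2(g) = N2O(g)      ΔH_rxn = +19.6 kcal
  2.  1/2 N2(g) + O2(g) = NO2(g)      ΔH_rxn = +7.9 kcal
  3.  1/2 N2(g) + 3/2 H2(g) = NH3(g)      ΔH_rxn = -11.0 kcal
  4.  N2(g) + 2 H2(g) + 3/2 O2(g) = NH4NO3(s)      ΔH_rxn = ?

eq. 1 as written (N2O(g) already on the product side): +19.6 kcal
eq. 2 as written (NO2(g) already on the product side): +7.9 kcal
eq. 3 as written (NH3(g) already on the product side): -11.0 kcal
eq. 4 reversed (NH4NO3(s) must end up as a reactant): contributes −x
+103.9 = (+19.6) + (+7.9) + (-11.0) − x
x = (+103.9 − (+16.5)) / (-1) = -87.4 kcal

ΔH_rxn = -87.4 kcal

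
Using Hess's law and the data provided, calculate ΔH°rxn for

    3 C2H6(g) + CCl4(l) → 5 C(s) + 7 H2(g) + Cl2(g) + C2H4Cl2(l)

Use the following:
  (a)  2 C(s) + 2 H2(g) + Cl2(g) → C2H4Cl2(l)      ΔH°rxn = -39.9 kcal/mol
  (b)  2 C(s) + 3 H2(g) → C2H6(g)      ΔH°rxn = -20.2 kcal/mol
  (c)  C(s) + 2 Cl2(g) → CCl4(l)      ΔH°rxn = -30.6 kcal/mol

(a) as written (C2H4Cl2(l) already on the product side): -39.9 kcal/mol
(b) reversed and × 3 (reverse to put C2H6(g) on the reactant side; ×3 to match 3 C2H6(g) in the target): (-3)·(-20.2) = +60.6 kcal/mol
(c) reversed (CCl4(l) must end up as a reactant): +30.6 kcal/mol
ΔH°rxn = (-39.9) + (+60.6) + (+30.6) = 51.3 kcal/mol

ΔH°rxn = 51.3 kcal/mol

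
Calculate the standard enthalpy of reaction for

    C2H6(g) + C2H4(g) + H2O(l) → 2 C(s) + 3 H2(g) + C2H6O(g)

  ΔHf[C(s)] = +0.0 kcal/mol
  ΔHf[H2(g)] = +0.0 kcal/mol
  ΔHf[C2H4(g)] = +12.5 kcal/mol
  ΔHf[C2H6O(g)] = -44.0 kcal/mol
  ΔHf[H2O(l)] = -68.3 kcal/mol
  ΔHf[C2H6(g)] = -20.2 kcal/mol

ΔH°rxn = Σ nΔHf°(products) − Σ nΔHf°(reactants).
Products: 2·(+0.0) + 3·(+0.0) + 1·(-44.0) = -44.0
Reactants: 1·(-20.2) + 1·(+12.5) + 1·(-68.3) = -76.0
ΔH°rxn = (-44.0) − (-76.0) = 32.0 kcal/mol

ΔH°rxn = 32.0 kcal/mol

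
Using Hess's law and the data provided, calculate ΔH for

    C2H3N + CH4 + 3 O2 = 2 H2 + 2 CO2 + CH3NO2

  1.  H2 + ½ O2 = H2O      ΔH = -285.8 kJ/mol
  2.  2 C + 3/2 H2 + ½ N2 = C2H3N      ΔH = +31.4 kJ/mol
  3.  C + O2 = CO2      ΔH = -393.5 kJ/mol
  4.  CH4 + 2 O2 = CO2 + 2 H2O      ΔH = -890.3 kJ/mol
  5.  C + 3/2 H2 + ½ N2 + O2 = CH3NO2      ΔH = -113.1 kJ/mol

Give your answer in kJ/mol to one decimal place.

ΔH = -856.7 kJ/mol

eq. 1 reversed and × 2: (-2)·(-285.8) = +571.6 kJ/mol
eq. 2 reversed: -31.4 kJ/mol
eq. 3 as written: -393.5 kJ/mol
eq. 4 as written: -890.3 kJ/mol
eq. 5 as written: -113.1 kJ/mol
Summing the manipulated equations, ΔH = (+571.6) + (-31.4) + (-393.5) + (-890.3) + (-113.1) = -856.7 kJ/mol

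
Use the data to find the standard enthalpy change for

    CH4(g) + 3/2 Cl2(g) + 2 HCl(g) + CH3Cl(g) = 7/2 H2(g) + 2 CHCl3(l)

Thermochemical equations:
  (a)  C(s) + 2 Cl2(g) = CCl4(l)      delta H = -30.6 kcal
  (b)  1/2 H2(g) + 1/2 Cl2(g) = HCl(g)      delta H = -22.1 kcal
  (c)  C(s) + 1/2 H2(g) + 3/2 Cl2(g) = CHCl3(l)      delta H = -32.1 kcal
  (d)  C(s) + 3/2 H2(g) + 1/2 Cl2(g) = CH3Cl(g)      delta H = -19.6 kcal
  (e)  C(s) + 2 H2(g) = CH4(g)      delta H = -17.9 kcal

delta H = 17.5 kcal

(a): not needed.
(b) reversed and × 2: (-2)·(-22.1) = +44.2 kcal
(c) × 2: (2)·(-32.1) = -64.2 kcal
(d) reversed: +19.6 kcal
(e) reversed: +17.9 kcal
Since enthalpy is a state function, delta H = (-2)·(-22.1) + (2)·(-32.1) + (-1)·(-19.6) + (-1)·(-17.9) = 17.5 kcal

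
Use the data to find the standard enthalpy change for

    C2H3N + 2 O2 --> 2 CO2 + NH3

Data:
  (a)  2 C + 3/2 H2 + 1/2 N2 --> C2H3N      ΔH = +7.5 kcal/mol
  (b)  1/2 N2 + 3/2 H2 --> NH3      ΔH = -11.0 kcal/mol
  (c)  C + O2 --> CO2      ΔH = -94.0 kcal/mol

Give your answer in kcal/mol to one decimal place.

ΔH = -206.5 kcal/mol

(a) reversed: -7.5 kcal/mol
(b) as written: -11.0 kcal/mol
(c) × 2: (2)·(-94.0) = -188.0 kcal/mol
Combining the equations, ΔH = (-7.5) + (-11.0) + (-188.0) = -206.5 kcal/mol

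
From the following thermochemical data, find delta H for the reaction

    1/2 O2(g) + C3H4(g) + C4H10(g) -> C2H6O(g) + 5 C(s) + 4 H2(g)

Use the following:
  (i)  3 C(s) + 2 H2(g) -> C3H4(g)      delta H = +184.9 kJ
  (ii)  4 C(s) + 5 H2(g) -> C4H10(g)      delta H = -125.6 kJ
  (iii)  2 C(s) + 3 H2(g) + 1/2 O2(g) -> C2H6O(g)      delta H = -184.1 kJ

(i) reversed (reverse to put C3H4(g) on the reactant side): -184.9 kJ
(ii) reversed (reverse to put C4H10(g) on the reactant side): +125.6 kJ
(iii) as written (C2H6O(g) already on the product side): -184.1 kJ
Summing the manipulated equations, delta H = (-1)·(+184.9) + (-1)·(-125.6) + (1)·(-184.1) = -243.4 kJ

delta H = -243.4 kJ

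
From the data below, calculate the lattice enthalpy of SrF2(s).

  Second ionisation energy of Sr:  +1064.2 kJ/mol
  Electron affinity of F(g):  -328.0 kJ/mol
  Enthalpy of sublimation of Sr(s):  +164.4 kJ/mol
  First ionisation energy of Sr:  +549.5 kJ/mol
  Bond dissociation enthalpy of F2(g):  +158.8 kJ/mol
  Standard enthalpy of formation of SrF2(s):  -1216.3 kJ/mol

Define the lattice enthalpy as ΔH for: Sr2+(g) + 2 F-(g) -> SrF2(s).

U = -2497.2 kJ/mol

ΔHf° = 1·ΔHsub + 1·(ΣIE) + 1·D(F2) + 2·EA + U
-1216.3 = 1·(+164.4) + 1·(+1613.7) + 1·(+158.8) + 2·(-328.0) + U
U = -1216.3 − (+1280.9) = -2497.2 kJ/mol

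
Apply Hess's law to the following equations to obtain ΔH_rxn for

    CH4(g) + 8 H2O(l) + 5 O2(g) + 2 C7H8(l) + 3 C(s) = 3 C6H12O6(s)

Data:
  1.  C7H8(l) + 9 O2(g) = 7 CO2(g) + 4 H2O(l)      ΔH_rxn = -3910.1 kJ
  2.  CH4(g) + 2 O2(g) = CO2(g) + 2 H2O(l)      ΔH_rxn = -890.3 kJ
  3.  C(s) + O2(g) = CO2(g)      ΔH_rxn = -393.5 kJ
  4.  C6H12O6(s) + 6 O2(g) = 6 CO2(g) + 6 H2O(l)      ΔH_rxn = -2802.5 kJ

eq. 1 × 2: (2)·(-3910.1) = -7820.2 kJ
eq. 2 as written: -890.3 kJ
eq. 3 × 3: (3)·(-393.5) = -1180.5 kJ
eq. 4 reversed and × 3: (-3)·(-2802.5) = +8407.5 kJ
Since enthalpy is a state function, ΔH_rxn = (2)·(-3910.1) + (1)·(-890.3) + (3)·(-393.5) + (-3)·(-2802.5) = -1483.5 kJ

ΔH_rxn = -1483.5 kJ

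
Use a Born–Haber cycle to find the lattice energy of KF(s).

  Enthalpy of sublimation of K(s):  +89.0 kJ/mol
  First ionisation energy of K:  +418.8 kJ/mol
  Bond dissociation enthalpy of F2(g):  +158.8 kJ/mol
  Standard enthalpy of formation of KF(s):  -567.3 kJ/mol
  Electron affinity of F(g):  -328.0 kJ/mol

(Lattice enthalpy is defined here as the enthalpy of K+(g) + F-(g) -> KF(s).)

U = -826.5 kJ/mol

ΔHf° = 1·ΔHsub + 1·(ΣIE) + 1/2·D(F2) + 1·EA + U
-567.3 = 1·(+89.0) + 1·(+418.8) + 1/2·(+158.8) + 1·(-328.0) + U
U = -567.3 − (+259.2) = -826.5 kJ/mol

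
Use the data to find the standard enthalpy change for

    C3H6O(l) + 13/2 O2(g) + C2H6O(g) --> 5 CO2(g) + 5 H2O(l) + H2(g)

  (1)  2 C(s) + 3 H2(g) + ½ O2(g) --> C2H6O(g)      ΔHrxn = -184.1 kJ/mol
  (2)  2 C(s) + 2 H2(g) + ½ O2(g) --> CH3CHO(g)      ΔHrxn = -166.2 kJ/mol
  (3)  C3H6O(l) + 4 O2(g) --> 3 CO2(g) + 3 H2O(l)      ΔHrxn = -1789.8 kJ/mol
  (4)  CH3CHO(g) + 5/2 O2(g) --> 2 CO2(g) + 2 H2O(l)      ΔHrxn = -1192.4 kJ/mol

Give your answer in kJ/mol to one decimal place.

(1) reversed (reverse to put C2H6O(g) on the reactant side): +184.1 kJ/mol
(2) as written: -166.2 kJ/mol
(3) as written (C3H6O(l) already on the reactant side): -1789.8 kJ/mol
(4) as written: -1192.4 kJ/mol
By Hess's law, ΔHrxn = (-1)·(-184.1) + (1)·(-166.2) + (1)·(-1789.8) + (1)·(-1192.4) = -2964.3 kJ/mol

ΔHrxn = -2964.3 kJ/mol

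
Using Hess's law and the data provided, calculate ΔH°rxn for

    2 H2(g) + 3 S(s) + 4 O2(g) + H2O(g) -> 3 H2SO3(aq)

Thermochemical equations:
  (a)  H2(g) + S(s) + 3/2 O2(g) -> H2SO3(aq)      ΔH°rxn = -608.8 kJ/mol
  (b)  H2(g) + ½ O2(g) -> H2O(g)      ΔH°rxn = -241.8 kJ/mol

ΔH°rxn = -1584.6 kJ/mol

(a) × 3: (3)·(-608.8) = -1826.4 kJ/mol
(b) reversed: +241.8 kJ/mol
ΔH°rxn = (-1826.4) + (+241.8) = -1584.6 kJ/mol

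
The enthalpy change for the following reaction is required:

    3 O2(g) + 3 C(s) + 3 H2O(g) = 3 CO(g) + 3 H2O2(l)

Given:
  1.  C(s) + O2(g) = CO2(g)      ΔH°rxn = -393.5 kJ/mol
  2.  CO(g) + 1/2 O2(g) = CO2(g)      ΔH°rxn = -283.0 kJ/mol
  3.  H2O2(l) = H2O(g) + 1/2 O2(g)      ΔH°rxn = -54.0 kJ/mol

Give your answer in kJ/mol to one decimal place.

ΔH°rxn = -169.5 kJ/mol

eq. 1 × 3 (scale by 3 for the 3 C(s)): (3)·(-393.5) = -1180.5 kJ/mol
eq. 2 reversed and × 3 (reverse to put CO(g) on the product side; ×3 to match 3 CO(g) in the target): (-3)·(-283.0) = +849.0 kJ/mol
eq. 3 reversed and × 3 (reverse to put H2O2(l) on the product side; scale by 3 for the 3 H2O2(l)): (-3)·(-54.0) = +162.0 kJ/mol
Combining the equations, ΔH°rxn = (-1180.5) + (+849.0) + (+162.0) = -169.5 kJ/mol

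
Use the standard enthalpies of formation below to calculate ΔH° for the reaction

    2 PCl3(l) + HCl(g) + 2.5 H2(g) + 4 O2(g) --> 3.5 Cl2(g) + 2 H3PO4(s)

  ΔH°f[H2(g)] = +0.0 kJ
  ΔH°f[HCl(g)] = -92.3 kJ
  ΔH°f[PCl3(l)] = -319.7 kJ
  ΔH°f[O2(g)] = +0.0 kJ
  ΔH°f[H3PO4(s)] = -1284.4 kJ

Products: 7/2·(+0.0) + 2·(-1284.4) = -2568.8
Reactants: 2·(-319.7) + 1·(-92.3) + 5/2·(+0.0) + 4·(+0.0) = -731.7
ΔH° = (-2568.8) − (-731.7) = -1837.1 kJ

ΔH° = -1837.1 kJ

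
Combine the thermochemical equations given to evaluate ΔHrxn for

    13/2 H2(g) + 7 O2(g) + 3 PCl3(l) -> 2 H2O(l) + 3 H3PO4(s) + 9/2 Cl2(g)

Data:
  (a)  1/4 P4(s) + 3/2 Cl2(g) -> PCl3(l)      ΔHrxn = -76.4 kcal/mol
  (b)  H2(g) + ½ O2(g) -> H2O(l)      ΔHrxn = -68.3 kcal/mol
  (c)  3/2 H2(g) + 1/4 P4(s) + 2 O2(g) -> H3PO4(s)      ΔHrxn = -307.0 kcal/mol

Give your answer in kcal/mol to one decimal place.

ΔHrxn = -828.4 kcal/mol

(a) reversed and × 3 (PCl3(l) must end up as a reactant; ×3 to match 3 PCl3(l) in the target): (-3)·(-76.4) = +229.2 kcal/mol
(b) × 2 (scale by 2 for the 2 H2O(l)): (2)·(-68.3) = -136.6 kcal/mol
(c) × 3 (×3 to match 3 H3PO4(s) in the target): (3)·(-307.0) = -921.0 kcal/mol
Since enthalpy is a state function, ΔHrxn = (-3)·(-76.4) + (2)·(-68.3) + (3)·(-307.0) = -828.4 kcal/mol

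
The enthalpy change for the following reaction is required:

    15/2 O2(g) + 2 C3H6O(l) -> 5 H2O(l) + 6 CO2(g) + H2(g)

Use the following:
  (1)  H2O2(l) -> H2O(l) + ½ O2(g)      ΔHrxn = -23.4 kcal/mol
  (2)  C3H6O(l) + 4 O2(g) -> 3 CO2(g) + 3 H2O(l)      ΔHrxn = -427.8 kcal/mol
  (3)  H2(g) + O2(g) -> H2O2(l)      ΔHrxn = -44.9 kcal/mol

(1) reversed: +23.4 kcal/mol
(2) × 2 (×2 to match 2 C3H6O(l) in the target): (2)·(-427.8) = -855.6 kcal/mol
(3) reversed (H2(g) must end up as a product): +44.9 kcal/mol
Combining the equations, ΔHrxn = (+23.4) + (-855.6) + (+44.9) = -787.3 kcal/mol

ΔHrxn = -787.3 kcal/mol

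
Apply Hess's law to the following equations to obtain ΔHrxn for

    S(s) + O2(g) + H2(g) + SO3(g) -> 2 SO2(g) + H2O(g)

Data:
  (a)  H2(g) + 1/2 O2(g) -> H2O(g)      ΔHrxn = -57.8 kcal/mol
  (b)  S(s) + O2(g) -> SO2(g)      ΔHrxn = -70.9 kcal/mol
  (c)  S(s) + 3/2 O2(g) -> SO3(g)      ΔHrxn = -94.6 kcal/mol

ΔHrxn = -105.0 kcal/mol

(a) as written: -57.8 kcal/mol
(b) × 2: (2)·(-70.9) = -141.8 kcal/mol
(c) reversed: +94.6 kcal/mol
Combining the equations, ΔHrxn = (-57.8) + (-141.8) + (+94.6) = -105.0 kcal/mol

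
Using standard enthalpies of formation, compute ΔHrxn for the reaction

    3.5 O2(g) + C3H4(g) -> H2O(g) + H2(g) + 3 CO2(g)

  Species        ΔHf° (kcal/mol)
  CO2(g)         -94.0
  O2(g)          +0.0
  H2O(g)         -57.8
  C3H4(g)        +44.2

ΔHrxn = -384.0 kcal/mol

Products: 1·(-57.8) + 1·(+0.0) + 3·(-94.0) = -339.8
Reactants: 7/2·(+0.0) + 1·(+44.2) = +44.2
ΔHrxn = (-339.8) − (+44.2) = -384.0 kcal/mol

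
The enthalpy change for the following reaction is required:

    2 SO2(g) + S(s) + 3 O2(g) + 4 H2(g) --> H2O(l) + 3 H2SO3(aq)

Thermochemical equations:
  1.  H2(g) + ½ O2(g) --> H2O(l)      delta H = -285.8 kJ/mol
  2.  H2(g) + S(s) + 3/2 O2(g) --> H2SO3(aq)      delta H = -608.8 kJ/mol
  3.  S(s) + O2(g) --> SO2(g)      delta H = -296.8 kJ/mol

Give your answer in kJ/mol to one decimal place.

eq. 1 as written (H2O(l) already on the product side): -285.8 kJ/mol
eq. 2 × 3 (scale by 3 for the 3 H2SO3(aq)): (3)·(-608.8) = -1826.4 kJ/mol
eq. 3 reversed and × 2 (SO2(g) must end up as a reactant; ×2 to match 2 SO2(g) in the target): (-2)·(-296.8) = +593.6 kJ/mol
delta H = (1)·(-285.8) + (3)·(-608.8) + (-2)·(-296.8) = -1518.6 kJ/mol

delta H = -1518.6 kJ/mol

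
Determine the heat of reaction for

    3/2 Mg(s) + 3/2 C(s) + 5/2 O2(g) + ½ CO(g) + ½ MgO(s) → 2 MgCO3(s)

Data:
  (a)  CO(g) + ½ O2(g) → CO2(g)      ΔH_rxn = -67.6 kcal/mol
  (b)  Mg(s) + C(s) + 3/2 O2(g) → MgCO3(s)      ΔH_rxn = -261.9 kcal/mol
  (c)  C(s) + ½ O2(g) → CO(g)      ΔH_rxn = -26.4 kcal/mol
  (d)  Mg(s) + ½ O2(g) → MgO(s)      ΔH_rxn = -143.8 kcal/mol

ΔH_rxn = -438.7 kcal/mol

(a): not needed.
(b) × 2: (2)·(-261.9) = -523.8 kcal/mol
(c) reversed and × 1/2: (-1/2)·(-26.4) = +13.2 kcal/mol
(d) reversed and × 1/2: (-1/2)·(-143.8) = +71.9 kcal/mol
ΔH_rxn = (-523.8) + (+13.2) + (+71.9) = -438.7 kcal/mol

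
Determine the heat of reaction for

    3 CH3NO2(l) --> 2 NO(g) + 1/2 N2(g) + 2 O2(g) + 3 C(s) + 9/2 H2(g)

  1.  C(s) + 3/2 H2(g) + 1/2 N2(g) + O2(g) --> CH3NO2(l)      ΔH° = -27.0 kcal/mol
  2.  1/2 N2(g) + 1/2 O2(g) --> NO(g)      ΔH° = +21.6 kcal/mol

eq. 1 reversed and × 3 (CH3NO2(l) must end up as a reactant; scale by 3 for the 3 CH3NO2(l)): (-3)·(-27.0) = +81.0 kcal/mol
eq. 2 × 2 (×2 to match 2 NO(g) in the target): (2)·(+21.6) = +43.2 kcal/mol
Summing the manipulated equations, ΔH° = (+81.0) + (+43.2) = 124.2 kcal/mol

ΔH° = 124.2 kcal/mol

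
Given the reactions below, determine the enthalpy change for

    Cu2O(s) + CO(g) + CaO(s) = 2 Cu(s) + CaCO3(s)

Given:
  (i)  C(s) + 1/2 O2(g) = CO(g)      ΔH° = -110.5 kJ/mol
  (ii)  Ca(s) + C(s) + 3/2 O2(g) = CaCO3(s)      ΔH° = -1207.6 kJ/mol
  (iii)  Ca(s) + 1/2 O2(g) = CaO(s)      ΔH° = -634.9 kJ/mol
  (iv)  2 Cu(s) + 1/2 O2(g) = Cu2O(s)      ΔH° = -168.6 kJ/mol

ΔH° = -293.6 kJ/mol

(i) reversed: +110.5 kJ/mol
(ii) as written: -1207.6 kJ/mol
(iii) reversed: +634.9 kJ/mol
(iv) reversed: +168.6 kJ/mol
Since enthalpy is a state function, ΔH° = (+110.5) + (-1207.6) + (+634.9) + (+168.6) = -293.6 kJ/mol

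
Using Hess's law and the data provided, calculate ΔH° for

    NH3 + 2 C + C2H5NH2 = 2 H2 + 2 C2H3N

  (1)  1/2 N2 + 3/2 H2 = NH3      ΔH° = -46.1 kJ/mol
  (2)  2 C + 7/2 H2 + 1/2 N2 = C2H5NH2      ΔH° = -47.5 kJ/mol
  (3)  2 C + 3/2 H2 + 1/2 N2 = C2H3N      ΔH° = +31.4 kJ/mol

ΔH° = 156.4 kJ/mol

(1) reversed (reverse to put NH3 on the reactant side): +46.1 kJ/mol
(2) reversed (C2H5NH2 must end up as a reactant): +47.5 kJ/mol
(3) × 2 (scale by 2 for the 2 C2H3N): (2)·(+31.4) = +62.8 kJ/mol
By Hess's law, ΔH° = (-1)·(-46.1) + (-1)·(-47.5) + (2)·(+31.4) = 156.4 kJ/mol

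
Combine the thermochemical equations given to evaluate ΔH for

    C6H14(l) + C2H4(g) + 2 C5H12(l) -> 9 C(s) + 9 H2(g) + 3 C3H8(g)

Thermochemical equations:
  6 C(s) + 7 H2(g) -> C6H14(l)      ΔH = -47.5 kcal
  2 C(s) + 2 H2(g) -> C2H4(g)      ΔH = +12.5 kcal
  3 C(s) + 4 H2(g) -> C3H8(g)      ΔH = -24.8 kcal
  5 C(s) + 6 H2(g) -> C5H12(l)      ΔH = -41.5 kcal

equation 1 reversed (reverse to put C6H14(l) on the reactant side): +47.5 kcal
equation 2 reversed (reverse to put C2H4(g) on the reactant side): -12.5 kcal
equation 3 × 3 (×3 to match 3 C3H8(g) in the target): (3)·(-24.8) = -74.4 kcal
equation 4 reversed and × 2 (C5H12(l) must end up as a reactant; scale by 2 for the 2 C5H12(l)): (-2)·(-41.5) = +83.0 kcal
Combining the equations, ΔH = (+47.5) + (-12.5) + (-74.4) + (+83.0) = 43.6 kcal

ΔH = 43.6 kcal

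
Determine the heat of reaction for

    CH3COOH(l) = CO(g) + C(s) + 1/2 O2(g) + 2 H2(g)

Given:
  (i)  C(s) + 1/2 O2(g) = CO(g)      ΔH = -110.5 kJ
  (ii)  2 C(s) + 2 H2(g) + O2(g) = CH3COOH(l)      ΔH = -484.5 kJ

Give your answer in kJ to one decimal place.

ΔH = 374.0 kJ

(i) as written (CO(g) already on the product side): -110.5 kJ
(ii) reversed (reverse to put CH3COOH(l) on the reactant side): +484.5 kJ
Since enthalpy is a state function, ΔH = (1)·(-110.5) + (-1)·(-484.5) = 374.0 kJ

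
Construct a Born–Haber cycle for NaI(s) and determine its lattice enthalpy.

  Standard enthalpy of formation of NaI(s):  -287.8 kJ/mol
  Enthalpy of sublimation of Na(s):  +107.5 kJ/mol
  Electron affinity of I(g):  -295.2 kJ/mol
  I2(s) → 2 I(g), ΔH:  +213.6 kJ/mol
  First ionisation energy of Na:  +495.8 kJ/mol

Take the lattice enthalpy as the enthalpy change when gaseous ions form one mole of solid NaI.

ΔHf° = 1·ΔHsub + 1·(ΣIE) + 1/2·D(I2) + 1·EA + U
-287.8 = 1·(+107.5) + 1·(+495.8) + 1/2·(+213.6) + 1·(-295.2) + U
U = -287.8 − (+414.9) = -702.7 kJ/mol

U = -702.7 kJ/mol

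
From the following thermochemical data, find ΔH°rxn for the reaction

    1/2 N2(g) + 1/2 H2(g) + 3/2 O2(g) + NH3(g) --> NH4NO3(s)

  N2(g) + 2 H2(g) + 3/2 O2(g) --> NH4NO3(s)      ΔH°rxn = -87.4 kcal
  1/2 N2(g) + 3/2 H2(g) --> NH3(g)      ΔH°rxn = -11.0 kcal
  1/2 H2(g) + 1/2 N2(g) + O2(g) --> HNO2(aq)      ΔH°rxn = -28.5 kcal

ΔH°rxn = -76.4 kcal

equation 1 as written (NH4NO3(s) already on the product side): -87.4 kcal
equation 2 reversed (reverse to put NH3(g) on the reactant side): +11.0 kcal
equation 3: not needed (HNO2(aq) appears nowhere else).
Since enthalpy is a state function, ΔH°rxn = (-87.4) + (+11.0) = -76.4 kcal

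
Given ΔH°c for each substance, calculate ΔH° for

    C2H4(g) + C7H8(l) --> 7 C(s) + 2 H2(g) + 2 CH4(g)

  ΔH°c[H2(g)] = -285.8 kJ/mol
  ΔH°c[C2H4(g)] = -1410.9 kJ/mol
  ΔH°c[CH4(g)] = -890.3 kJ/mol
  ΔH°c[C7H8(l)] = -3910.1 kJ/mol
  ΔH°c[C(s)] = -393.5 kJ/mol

With combustion enthalpies, reactants minus products:
= [1·(-1410.9) + 1·(-3910.1)] − [7·(-393.5) + 2·(-285.8) + 2·(-890.3)]
= -214.3 kJ/mol

ΔH° = -214.3 kJ/mol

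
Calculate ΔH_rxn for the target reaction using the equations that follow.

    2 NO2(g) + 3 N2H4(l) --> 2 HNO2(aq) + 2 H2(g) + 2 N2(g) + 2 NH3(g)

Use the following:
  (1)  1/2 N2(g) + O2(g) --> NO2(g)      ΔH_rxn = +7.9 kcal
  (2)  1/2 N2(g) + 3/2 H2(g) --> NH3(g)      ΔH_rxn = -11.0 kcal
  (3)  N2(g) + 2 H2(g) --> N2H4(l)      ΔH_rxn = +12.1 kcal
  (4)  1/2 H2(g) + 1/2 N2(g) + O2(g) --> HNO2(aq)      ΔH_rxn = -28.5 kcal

ΔH_rxn = -131.1 kcal

(1) reversed and × 2 (NO2(g) must end up as a reactant; scale by 2 for the 2 NO2(g)): (-2)·(+7.9) = -15.8 kcal
(2) × 2 (scale by 2 for the 2 NH3(g)): (2)·(-11.0) = -22.0 kcal
(3) reversed and × 3 (N2H4(l) must end up as a reactant; scale by 3 for the 3 N2H4(l)): (-3)·(+12.1) = -36.3 kcal
(4) × 2 (×2 to match 2 HNO2(aq) in the target): (2)·(-28.5) = -57.0 kcal
Combining the equations, ΔH_rxn = (-15.8) + (-22.0) + (-36.3) + (-57.0) = -131.1 kcal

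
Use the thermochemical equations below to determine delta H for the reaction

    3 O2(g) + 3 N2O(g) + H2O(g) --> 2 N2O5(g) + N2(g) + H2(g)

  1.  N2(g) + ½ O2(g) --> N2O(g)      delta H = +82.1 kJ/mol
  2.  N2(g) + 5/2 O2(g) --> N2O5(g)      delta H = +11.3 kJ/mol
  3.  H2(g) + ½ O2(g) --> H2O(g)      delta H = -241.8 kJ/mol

eq. 1 reversed and × 3 (reverse to put N2O(g) on the reactant side; scale by 3 for the 3 N2O(g)): (-3)·(+82.1) = -246.3 kJ/mol
eq. 2 × 2 (×2 to match 2 N2O5(g) in the target): (2)·(+11.3) = +22.6 kJ/mol
eq. 3 reversed (H2O(g) must end up as a reactant): +241.8 kJ/mol
Since enthalpy is a state function, delta H = (-246.3) + (+22.6) + (+241.8) = 18.1 kJ/mol

delta H = 18.1 kJ/mol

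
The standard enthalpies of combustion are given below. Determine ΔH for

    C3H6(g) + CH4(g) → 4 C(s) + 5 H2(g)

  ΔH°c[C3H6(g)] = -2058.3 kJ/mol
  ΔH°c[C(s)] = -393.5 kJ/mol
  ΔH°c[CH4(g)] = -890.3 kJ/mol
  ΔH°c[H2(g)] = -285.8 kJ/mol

With combustion enthalpies, reactants minus products:
= [1·(-2058.3) + 1·(-890.3)] − [4·(-393.5) + 5·(-285.8)]
= 54.4 kJ/mol

ΔH = 54.4 kJ/mol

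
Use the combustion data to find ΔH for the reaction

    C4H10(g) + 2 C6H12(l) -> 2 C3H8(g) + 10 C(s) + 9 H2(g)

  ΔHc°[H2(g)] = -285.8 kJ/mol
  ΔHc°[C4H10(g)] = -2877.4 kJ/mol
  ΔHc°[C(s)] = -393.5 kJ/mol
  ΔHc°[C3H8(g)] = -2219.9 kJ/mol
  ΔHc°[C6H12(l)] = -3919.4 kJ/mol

Using ΔH = Σ nΔHc°(reactants) − Σ nΔHc°(products):
= [1·(-2877.4) + 2·(-3919.4)] − [2·(-2219.9) + 10·(-393.5) + 9·(-285.8)]
= 230.8 kJ/mol

ΔH = 230.8 kJ/mol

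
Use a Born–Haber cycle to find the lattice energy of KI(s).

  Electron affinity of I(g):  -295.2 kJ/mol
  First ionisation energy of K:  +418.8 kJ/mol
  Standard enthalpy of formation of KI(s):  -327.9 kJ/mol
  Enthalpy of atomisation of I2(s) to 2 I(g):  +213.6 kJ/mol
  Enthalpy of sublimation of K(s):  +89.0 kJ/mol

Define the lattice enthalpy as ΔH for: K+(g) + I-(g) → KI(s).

ΔHf° = 1·ΔHsub + 1·(ΣIE) + 1/2·D(I2) + 1·EA + U
-327.9 = 1·(+89.0) + 1·(+418.8) + 1/2·(+213.6) + 1·(-295.2) + U
U = -327.9 − (+319.4) = -647.3 kJ/mol

U = -647.3 kJ/mol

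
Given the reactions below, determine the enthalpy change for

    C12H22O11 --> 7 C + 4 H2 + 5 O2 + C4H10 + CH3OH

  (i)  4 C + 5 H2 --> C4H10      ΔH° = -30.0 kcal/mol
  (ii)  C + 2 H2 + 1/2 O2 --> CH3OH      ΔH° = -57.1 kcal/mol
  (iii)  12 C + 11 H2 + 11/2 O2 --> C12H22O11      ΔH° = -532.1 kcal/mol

ΔH° = 445.0 kcal/mol

(i) as written (C4H10 already on the product side): -30.0 kcal/mol
(ii) as written (CH3OH already on the product side): -57.1 kcal/mol
(iii) reversed (C12H22O11 must end up as a reactant): +532.1 kcal/mol
ΔH° = (-30.0) + (-57.1) + (+532.1) = 445.0 kcal/mol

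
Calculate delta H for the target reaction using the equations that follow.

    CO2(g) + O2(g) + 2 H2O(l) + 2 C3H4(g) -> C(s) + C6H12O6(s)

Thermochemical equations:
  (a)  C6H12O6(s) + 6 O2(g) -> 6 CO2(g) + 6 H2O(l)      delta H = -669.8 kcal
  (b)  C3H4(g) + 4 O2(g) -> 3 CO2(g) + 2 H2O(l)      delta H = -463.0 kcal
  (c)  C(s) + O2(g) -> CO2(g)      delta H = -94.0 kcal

(a) reversed (reverse to put C6H12O6(s) on the product side): +669.8 kcal
(b) × 2 (scale by 2 for the 2 C3H4(g)): (2)·(-463.0) = -926.0 kcal
(c) reversed (reverse to put C(s) on the product side): +94.0 kcal
delta H = (+669.8) + (-926.0) + (+94.0) = -162.2 kcal

delta H = -162.2 kcal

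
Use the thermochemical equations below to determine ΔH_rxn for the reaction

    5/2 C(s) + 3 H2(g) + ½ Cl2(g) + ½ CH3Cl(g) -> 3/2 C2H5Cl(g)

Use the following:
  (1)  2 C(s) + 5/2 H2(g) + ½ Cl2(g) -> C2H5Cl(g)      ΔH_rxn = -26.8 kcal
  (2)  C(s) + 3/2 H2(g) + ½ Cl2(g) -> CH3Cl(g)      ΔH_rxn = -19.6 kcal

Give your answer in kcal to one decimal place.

ΔH_rxn = -30.4 kcal

(1) × 3/2: (3/2)·(-26.8) = -40.2 kcal
(2) reversed and × 1/2: (-1/2)·(-19.6) = +9.8 kcal
ΔH_rxn = (3/2)·(-26.8) + (-1/2)·(-19.6) = -30.4 kcal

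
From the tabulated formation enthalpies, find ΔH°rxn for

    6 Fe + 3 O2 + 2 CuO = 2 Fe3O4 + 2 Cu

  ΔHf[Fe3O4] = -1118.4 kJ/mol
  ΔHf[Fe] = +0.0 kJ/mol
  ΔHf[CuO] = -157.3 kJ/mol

ΔH°rxn = -1922.2 kJ/mol

Products: 2·(-1118.4) + 2·(+0.0) = -2236.8
Reactants: 6·(+0.0) + 3·(+0.0) + 2·(-157.3) = -314.6
ΔH°rxn = (-2236.8) − (-314.6) = -1922.2 kJ/mol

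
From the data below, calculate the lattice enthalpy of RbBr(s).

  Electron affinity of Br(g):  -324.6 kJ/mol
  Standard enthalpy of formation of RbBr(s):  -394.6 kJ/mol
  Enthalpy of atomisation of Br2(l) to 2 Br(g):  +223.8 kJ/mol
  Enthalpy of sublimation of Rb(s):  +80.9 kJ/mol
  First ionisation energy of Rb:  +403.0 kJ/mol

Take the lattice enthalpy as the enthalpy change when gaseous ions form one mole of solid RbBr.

U = -665.8 kJ/mol

ΔHf° = 1·ΔHsub + 1·(ΣIE) + 1/2·D(Br2) + 1·EA + U
-394.6 = 1·(+80.9) + 1·(+403.0) + 1/2·(+223.8) + 1·(-324.6) + U
U = -394.6 − (+271.2) = -665.8 kJ/mol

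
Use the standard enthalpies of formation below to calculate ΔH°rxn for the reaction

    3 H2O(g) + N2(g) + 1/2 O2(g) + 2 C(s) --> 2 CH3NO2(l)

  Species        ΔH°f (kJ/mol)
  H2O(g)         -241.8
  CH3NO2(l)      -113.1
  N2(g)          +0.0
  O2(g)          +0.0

ΔH°rxn = 499.2 kJ/mol

Products: 2·(-113.1) = -226.2
Reactants: 3·(-241.8) + 1·(+0.0) + 1/2·(+0.0) + 2·(+0.0) = -725.4
ΔH°rxn = (-226.2) − (-725.4) = 499.2 kJ/mol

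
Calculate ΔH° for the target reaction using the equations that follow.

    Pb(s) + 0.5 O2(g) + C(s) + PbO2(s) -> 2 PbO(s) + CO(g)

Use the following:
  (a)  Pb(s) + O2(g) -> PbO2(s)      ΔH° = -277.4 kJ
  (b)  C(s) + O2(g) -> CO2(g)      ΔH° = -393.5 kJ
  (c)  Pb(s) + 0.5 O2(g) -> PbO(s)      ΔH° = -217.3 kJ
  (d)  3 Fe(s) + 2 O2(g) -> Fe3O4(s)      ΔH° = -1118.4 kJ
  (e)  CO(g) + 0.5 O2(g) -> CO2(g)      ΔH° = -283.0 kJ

ΔH° = -267.7 kJ

(a) reversed (PbO2(s) must end up as a reactant): +277.4 kJ
(b) as written (C(s) already on the reactant side): -393.5 kJ
(c) × 2 (×2 to match 2 PbO(s) in the target): (2)·(-217.3) = -434.6 kJ
(d): not needed (Fe3O4(s) appears nowhere else).
(e) reversed (reverse to put CO(g) on the product side): +283.0 kJ
Summing the manipulated equations, ΔH° = (+277.4) + (-393.5) + (-434.6) + (+283.0) = -267.7 kJ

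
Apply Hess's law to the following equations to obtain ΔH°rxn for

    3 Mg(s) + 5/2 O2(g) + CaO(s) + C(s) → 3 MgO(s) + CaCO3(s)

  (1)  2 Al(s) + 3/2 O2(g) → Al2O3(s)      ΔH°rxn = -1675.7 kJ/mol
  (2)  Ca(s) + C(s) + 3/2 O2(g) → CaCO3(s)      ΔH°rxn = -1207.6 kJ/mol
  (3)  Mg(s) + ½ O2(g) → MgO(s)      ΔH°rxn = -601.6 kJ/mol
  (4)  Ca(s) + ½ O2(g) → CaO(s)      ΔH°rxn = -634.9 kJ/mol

ΔH°rxn = -2377.5 kJ/mol

(1): not needed (Al(s) appears nowhere else).
(2) as written (CaCO3(s) already on the product side): -1207.6 kJ/mol
(3) × 3 (×3 to match 3 MgO(s) in the target): (3)·(-601.6) = -1804.8 kJ/mol
(4) reversed (CaO(s) must end up as a reactant): +634.9 kJ/mol
By Hess's law, ΔH°rxn = (1)·(-1207.6) + (3)·(-601.6) + (-1)·(-634.9) = -2377.5 kJ/mol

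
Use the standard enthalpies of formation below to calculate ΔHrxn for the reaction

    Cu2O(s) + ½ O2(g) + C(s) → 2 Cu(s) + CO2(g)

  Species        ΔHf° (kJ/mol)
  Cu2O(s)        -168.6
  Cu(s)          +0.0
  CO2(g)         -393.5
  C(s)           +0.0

ΔHrxn = -224.9 kJ/mol

Products: 2·(+0.0) + 1·(-393.5) = -393.5
Reactants: 1·(-168.6) + 1/2·(+0.0) + 1·(+0.0) = -168.6
ΔHrxn = (-393.5) − (-168.6) = -224.9 kJ/mol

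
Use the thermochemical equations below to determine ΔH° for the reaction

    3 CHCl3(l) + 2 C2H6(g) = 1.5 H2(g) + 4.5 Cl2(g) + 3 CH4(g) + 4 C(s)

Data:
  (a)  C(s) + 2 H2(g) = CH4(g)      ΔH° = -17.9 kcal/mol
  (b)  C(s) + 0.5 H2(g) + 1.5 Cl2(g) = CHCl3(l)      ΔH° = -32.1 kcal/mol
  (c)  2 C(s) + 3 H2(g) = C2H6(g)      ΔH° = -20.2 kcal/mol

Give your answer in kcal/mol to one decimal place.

(a) × 3 (scale by 3 for the 3 CH4(g)): (3)·(-17.9) = -53.7 kcal/mol
(b) reversed and × 3 (reverse to put CHCl3(l) on the reactant side; scale by 3 for the 3 CHCl3(l)): (-3)·(-32.1) = +96.3 kcal/mol
(c) reversed and × 2 (reverse to put C2H6(g) on the reactant side; scale by 2 for the 2 C2H6(g)): (-2)·(-20.2) = +40.4 kcal/mol
Summing the manipulated equations, ΔH° = (3)·(-17.9) + (-3)·(-32.1) + (-2)·(-20.2) = 83.0 kcal/mol

ΔH° = 83.0 kcal/mol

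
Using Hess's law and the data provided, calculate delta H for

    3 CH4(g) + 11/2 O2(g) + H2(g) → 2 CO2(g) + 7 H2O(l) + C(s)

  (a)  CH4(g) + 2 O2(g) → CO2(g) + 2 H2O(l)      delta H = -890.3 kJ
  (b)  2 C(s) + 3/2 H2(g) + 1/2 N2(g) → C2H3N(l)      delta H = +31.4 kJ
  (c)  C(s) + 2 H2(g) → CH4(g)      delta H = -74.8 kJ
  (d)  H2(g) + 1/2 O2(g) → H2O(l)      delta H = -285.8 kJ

delta H = -2563.2 kJ

(a) × 2 (×2 to match 2 CO2(g) in the target): (2)·(-890.3) = -1780.6 kJ
(b): not needed (N2(g) appears nowhere else).
(c) reversed: +74.8 kJ
(d) × 3: (3)·(-285.8) = -857.4 kJ
delta H = (2)·(-890.3) + (-1)·(-74.8) + (3)·(-285.8) = -2563.2 kJ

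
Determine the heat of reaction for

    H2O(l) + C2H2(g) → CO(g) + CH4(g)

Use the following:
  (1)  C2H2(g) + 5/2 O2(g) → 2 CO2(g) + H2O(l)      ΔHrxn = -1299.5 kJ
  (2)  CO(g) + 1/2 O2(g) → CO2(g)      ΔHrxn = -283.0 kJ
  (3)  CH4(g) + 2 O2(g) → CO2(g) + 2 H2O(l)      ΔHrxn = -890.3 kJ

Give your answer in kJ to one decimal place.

(1) as written: -1299.5 kJ
(2) reversed: +283.0 kJ
(3) reversed: +890.3 kJ
By Hess's law, ΔHrxn = (1)·(-1299.5) + (-1)·(-283.0) + (-1)·(-890.3) = -126.2 kJ

ΔHrxn = -126.2 kJ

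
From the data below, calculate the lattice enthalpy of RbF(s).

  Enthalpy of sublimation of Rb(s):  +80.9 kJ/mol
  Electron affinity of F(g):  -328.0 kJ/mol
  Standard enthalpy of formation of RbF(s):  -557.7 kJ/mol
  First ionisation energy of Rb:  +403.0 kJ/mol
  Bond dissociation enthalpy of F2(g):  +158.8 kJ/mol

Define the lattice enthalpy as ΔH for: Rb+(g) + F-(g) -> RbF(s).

U = -793.0 kJ/mol

ΔHf° = 1·ΔHsub + 1·(ΣIE) + 1/2·D(F2) + 1·EA + U
-557.7 = 1·(+80.9) + 1·(+403.0) + 1/2·(+158.8) + 1·(-328.0) + U
U = -557.7 − (+235.3) = -793.0 kJ/mol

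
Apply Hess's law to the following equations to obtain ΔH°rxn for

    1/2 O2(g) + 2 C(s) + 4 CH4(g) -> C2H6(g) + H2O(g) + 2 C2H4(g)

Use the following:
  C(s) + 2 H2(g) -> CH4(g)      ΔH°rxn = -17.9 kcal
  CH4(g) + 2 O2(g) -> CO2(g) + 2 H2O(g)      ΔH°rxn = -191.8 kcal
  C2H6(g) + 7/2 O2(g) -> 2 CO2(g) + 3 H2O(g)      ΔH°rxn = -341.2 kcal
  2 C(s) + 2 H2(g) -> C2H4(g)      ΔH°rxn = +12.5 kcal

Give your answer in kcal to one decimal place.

ΔH°rxn = 18.4 kcal

equation 1 reversed and × 2: (-2)·(-17.9) = +35.8 kcal
equation 2 × 2: (2)·(-191.8) = -383.6 kcal
equation 3 reversed: +341.2 kcal
equation 4 × 2: (2)·(+12.5) = +25.0 kcal
ΔH°rxn = (+35.8) + (-383.6) + (+341.2) + (+25.0) = 18.4 kcal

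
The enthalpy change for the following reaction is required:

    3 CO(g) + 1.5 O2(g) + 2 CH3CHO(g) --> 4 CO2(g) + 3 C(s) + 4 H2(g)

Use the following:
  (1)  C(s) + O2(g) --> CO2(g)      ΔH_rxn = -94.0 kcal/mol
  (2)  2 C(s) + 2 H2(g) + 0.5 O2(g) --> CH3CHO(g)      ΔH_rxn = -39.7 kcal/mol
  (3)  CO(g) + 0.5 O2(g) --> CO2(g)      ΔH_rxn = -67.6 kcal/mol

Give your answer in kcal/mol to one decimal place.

ΔH_rxn = -217.4 kcal/mol

(1) as written: -94.0 kcal/mol
(2) reversed and × 2 (reverse to put CH3CHO(g) on the reactant side; scale by 2 for the 2 CH3CHO(g)): (-2)·(-39.7) = +79.4 kcal/mol
(3) × 3 (scale by 3 for the 3 CO(g)): (3)·(-67.6) = -202.8 kcal/mol
ΔH_rxn = (-94.0) + (+79.4) + (-202.8) = -217.4 kcal/mol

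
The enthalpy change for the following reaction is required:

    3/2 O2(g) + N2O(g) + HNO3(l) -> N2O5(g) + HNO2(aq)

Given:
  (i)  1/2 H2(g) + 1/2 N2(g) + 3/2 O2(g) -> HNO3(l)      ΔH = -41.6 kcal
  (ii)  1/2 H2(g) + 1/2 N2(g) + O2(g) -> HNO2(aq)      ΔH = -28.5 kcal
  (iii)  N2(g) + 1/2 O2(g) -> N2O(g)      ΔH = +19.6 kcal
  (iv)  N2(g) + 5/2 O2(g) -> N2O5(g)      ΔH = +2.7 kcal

ΔH = -3.8 kcal

(i) reversed: +41.6 kcal
(ii) as written: -28.5 kcal
(iii) reversed: -19.6 kcal
(iv) as written: +2.7 kcal
By Hess's law, ΔH = (+41.6) + (-28.5) + (-19.6) + (+2.7) = -3.8 kcal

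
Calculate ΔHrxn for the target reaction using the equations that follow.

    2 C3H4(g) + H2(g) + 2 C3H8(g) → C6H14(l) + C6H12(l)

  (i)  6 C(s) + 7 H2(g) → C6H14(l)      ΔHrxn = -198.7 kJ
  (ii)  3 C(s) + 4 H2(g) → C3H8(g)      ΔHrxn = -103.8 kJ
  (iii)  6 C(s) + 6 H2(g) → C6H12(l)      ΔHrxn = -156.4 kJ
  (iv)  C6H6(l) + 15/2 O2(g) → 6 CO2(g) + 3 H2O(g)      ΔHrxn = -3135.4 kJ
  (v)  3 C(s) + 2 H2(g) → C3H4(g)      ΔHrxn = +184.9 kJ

(i) as written (C6H14(l) already on the product side): -198.7 kJ
(ii) reversed and × 2 (C3H8(g) must end up as a reactant; scale by 2 for the 2 C3H8(g)): (-2)·(-103.8) = +207.6 kJ
(iii) as written (C6H12(l) already on the product side): -156.4 kJ
(iv): not needed (H2O(g) appears nowhere else).
(v) reversed and × 2 (C3H4(g) must end up as a reactant; scale by 2 for the 2 C3H4(g)): (-2)·(+184.9) = -369.8 kJ
Combining the equations, ΔHrxn = (1)·(-198.7) + (-2)·(-103.8) + (1)·(-156.4) + (-2)·(+184.9) = -517.3 kJ

ΔHrxn = -517.3 kJ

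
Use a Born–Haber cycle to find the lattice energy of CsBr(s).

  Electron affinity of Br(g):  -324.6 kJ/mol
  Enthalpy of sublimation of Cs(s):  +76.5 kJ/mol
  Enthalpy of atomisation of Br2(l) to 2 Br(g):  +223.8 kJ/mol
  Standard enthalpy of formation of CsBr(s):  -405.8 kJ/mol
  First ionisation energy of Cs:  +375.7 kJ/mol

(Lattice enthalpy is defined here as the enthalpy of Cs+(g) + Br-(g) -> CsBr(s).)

U = -645.3 kJ/mol

ΔHf° = 1·ΔHsub + 1·(ΣIE) + 1/2·D(Br2) + 1·EA + U
-405.8 = 1·(+76.5) + 1·(+375.7) + 1/2·(+223.8) + 1·(-324.6) + U
U = -405.8 − (+239.5) = -645.3 kJ/mol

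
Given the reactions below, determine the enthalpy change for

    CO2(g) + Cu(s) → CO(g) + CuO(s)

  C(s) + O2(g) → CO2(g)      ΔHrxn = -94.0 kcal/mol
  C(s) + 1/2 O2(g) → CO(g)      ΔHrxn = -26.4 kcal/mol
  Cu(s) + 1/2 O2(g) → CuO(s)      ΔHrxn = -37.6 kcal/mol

ΔHrxn = 30.0 kcal/mol

equation 1 reversed (reverse to put CO2(g) on the reactant side): +94.0 kcal/mol
equation 2 as written (CO(g) already on the product side): -26.4 kcal/mol
equation 3 as written (CuO(s) already on the product side): -37.6 kcal/mol
Combining the equations, ΔHrxn = (-1)·(-94.0) + (1)·(-26.4) + (1)·(-37.6) = 30.0 kcal/mol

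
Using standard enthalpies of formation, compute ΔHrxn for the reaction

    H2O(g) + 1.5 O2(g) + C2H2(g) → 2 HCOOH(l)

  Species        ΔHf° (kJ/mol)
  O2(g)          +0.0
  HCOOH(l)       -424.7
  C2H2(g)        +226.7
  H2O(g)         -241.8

ΔHrxn = -834.3 kJ/mol

Products: 2·(-424.7) = -849.4
Reactants: 1·(-241.8) + 3/2·(+0.0) + 1·(+226.7) = -15.1
ΔHrxn = (-849.4) − (-15.1) = -834.3 kJ/mol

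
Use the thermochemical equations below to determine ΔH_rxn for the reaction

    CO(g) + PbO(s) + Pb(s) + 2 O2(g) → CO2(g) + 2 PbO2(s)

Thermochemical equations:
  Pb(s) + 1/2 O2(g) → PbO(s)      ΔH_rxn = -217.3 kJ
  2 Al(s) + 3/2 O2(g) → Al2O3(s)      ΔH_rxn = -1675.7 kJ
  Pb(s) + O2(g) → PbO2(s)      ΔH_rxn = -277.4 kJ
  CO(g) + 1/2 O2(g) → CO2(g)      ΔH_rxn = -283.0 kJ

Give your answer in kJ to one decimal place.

ΔH_rxn = -620.5 kJ

equation 1 reversed: +217.3 kJ
equation 2: not needed.
equation 3 × 2: (2)·(-277.4) = -554.8 kJ
equation 4 as written: -283.0 kJ
Summing the manipulated equations, ΔH_rxn = (+217.3) + (-554.8) + (-283.0) = -620.5 kJ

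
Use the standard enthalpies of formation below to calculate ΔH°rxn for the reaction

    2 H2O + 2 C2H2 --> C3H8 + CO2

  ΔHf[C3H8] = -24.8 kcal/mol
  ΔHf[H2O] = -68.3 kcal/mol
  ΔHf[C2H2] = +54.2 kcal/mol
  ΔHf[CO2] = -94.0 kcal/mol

ΔH°rxn = -90.6 kcal/mol

ΔH°rxn = Σ nΔHf°(products) − Σ nΔHf°(reactants).
Products: 1·(-24.8) + 1·(-94.0) = -118.8
Reactants: 2·(-68.3) + 2·(+54.2) = -28.2
ΔH°rxn = (-118.8) − (-28.2) = -90.6 kcal/mol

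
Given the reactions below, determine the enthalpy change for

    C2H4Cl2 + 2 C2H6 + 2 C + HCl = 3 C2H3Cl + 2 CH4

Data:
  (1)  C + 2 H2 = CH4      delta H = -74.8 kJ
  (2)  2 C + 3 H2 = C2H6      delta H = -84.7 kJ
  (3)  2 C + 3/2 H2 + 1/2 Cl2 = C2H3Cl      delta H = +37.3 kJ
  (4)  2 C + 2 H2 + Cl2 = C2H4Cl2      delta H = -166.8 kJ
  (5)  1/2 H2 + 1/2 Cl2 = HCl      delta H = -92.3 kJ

delta H = 390.8 kJ

(1) × 2 (×2 to match 2 CH4 in the target): (2)·(-74.8) = -149.6 kJ
(2) reversed and × 2 (reverse to put C2H6 on the reactant side; ×2 to match 2 C2H6 in the target): (-2)·(-84.7) = +169.4 kJ
(3) × 3 (×3 to match 3 C2H3Cl in the target): (3)·(+37.3) = +111.9 kJ
(4) reversed (C2H4Cl2 must end up as a reactant): +166.8 kJ
(5) reversed (reverse to put HCl on the reactant side): +92.3 kJ
Summing the manipulated equations, delta H = (-149.6) + (+169.4) + (+111.9) + (+166.8) + (+92.3) = 390.8 kJ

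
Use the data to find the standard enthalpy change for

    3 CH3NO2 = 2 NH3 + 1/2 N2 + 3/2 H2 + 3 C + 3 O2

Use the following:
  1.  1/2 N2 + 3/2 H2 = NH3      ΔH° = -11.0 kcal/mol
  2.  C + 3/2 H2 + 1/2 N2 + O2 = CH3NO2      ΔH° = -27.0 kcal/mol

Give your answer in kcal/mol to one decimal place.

eq. 1 × 2 (×2 to match 2 NH3 in the target): (2)·(-11.0) = -22.0 kcal/mol
eq. 2 reversed and × 3 (reverse to put CH3NO2 on the reactant side; ×3 to match 3 CH3NO2 in the target): (-3)·(-27.0) = +81.0 kcal/mol
Summing the manipulated equations, ΔH° = (2)·(-11.0) + (-3)·(-27.0) = 59.0 kcal/mol

ΔH° = 59.0 kcal/mol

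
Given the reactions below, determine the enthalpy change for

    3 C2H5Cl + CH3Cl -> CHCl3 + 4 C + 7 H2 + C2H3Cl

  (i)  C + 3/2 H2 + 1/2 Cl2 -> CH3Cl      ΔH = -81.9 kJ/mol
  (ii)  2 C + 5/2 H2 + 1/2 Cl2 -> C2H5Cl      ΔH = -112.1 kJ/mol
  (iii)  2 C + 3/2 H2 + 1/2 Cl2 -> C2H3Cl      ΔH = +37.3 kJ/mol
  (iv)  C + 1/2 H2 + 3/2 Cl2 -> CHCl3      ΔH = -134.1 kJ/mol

ΔH = 321.4 kJ/mol

(i) reversed: +81.9 kJ/mol
(ii) reversed and × 3: (-3)·(-112.1) = +336.3 kJ/mol
(iii) as written: +37.3 kJ/mol
(iv) as written: -134.1 kJ/mol
ΔH = (+81.9) + (+336.3) + (+37.3) + (-134.1) = 321.4 kJ/mol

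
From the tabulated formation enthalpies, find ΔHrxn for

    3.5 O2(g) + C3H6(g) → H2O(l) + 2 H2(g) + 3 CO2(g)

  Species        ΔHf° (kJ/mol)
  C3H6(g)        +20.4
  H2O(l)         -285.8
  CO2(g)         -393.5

ΔHrxn = -1486.7 kJ/mol

ΔH°rxn = Σ nΔHf°(products) − Σ nΔHf°(reactants).
Products: 1·(-285.8) + 2·(+0.0) + 3·(-393.5) = -1466.3
Reactants: 7/2·(+0.0) + 1·(+20.4) = +20.4
ΔHrxn = (-1466.3) − (+20.4) = -1486.7 kJ/mol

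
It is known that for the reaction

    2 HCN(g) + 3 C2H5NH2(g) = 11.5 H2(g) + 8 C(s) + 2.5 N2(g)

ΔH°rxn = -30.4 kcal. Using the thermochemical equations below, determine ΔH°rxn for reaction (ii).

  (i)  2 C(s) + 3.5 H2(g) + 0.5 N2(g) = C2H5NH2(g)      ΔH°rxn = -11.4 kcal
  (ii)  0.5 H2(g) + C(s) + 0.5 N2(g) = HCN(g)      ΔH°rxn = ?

ΔH°rxn = 32.3 kcal

(i) reversed and × 3: (-3)·(-11.4) = +34.2 kcal
(ii) reversed and × 2: contributes −2·x
-30.4 = (+34.2) − 2·x
x = (-30.4 − (+34.2)) / (-2) = 32.3 kcal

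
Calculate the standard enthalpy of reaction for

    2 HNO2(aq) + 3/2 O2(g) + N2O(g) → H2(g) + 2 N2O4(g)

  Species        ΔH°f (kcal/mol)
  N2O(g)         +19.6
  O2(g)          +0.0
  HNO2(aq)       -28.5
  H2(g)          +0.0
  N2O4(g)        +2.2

ΔHrxn = 41.8 kcal/mol

ΔH°rxn = Σ nΔHf°(products) − Σ nΔHf°(reactants).
Products: 1·(+0.0) + 2·(+2.2) = +4.4
Reactants: 2·(-28.5) + 3/2·(+0.0) + 1·(+19.6) = -37.4
ΔHrxn = (+4.4) − (-37.4) = 41.8 kcal/mol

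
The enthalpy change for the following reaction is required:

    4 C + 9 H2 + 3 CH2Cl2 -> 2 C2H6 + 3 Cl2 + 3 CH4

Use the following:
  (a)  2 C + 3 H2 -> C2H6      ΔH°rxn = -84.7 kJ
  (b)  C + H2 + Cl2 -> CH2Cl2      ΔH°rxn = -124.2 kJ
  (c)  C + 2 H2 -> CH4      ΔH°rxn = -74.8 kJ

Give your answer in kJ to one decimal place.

(a) × 2 (scale by 2 for the 2 C2H6): (2)·(-84.7) = -169.4 kJ
(b) reversed and × 3 (CH2Cl2 must end up as a reactant; ×3 to match 3 CH2Cl2 in the target): (-3)·(-124.2) = +372.6 kJ
(c) × 3 (scale by 3 for the 3 CH4): (3)·(-74.8) = -224.4 kJ
ΔH°rxn = (2)·(-84.7) + (-3)·(-124.2) + (3)·(-74.8) = -21.2 kJ

ΔH°rxn = -21.2 kJ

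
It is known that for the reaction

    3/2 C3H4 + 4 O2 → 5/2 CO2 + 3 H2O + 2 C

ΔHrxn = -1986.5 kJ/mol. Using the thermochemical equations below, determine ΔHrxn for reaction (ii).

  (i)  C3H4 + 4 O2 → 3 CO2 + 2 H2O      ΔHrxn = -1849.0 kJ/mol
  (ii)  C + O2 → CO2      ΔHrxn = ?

(i) × 3/2 (scale by 3/2 for the 3/2 C3H4): (3/2)·(-1849.0) = -2773.5 kJ/mol
(ii) reversed and × 2 (C must end up as a product; scale by 2 for the 2 C): contributes −2·x
-1986.5 = (-2773.5) − 2·x
x = (-1986.5 − (-2773.5)) / (-2) = -393.5 kJ/mol

ΔHrxn = -393.5 kJ/mol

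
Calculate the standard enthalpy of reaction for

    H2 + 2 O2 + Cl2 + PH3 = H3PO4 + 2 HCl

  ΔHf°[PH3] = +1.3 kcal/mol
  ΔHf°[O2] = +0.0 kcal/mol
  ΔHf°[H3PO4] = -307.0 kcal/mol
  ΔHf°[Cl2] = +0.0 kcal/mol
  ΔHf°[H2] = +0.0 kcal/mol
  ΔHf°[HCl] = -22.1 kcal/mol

Products: 1·(-307.0) + 2·(-22.1) = -351.2
Reactants: 1·(+0.0) + 2·(+0.0) + 1·(+0.0) + 1·(+1.3) = +1.3
ΔH° = (-351.2) − (+1.3) = -352.5 kcal/mol

ΔH° = -352.5 kcal/mol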